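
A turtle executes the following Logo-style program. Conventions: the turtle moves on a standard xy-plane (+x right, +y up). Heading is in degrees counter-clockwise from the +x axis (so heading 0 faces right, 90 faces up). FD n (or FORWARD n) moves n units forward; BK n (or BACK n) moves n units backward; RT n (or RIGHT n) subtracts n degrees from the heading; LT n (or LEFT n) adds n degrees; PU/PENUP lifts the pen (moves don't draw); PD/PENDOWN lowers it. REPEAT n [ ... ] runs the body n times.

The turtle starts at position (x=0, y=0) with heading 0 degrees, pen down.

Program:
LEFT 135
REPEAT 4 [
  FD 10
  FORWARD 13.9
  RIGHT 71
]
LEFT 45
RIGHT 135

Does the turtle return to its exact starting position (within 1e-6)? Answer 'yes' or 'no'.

Executing turtle program step by step:
Start: pos=(0,0), heading=0, pen down
LT 135: heading 0 -> 135
REPEAT 4 [
  -- iteration 1/4 --
  FD 10: (0,0) -> (-7.071,7.071) [heading=135, draw]
  FD 13.9: (-7.071,7.071) -> (-16.9,16.9) [heading=135, draw]
  RT 71: heading 135 -> 64
  -- iteration 2/4 --
  FD 10: (-16.9,16.9) -> (-12.516,25.888) [heading=64, draw]
  FD 13.9: (-12.516,25.888) -> (-6.423,38.381) [heading=64, draw]
  RT 71: heading 64 -> 353
  -- iteration 3/4 --
  FD 10: (-6.423,38.381) -> (3.503,37.162) [heading=353, draw]
  FD 13.9: (3.503,37.162) -> (17.299,35.468) [heading=353, draw]
  RT 71: heading 353 -> 282
  -- iteration 4/4 --
  FD 10: (17.299,35.468) -> (19.378,25.687) [heading=282, draw]
  FD 13.9: (19.378,25.687) -> (22.268,12.091) [heading=282, draw]
  RT 71: heading 282 -> 211
]
LT 45: heading 211 -> 256
RT 135: heading 256 -> 121
Final: pos=(22.268,12.091), heading=121, 8 segment(s) drawn

Start position: (0, 0)
Final position: (22.268, 12.091)
Distance = 25.339; >= 1e-6 -> NOT closed

Answer: no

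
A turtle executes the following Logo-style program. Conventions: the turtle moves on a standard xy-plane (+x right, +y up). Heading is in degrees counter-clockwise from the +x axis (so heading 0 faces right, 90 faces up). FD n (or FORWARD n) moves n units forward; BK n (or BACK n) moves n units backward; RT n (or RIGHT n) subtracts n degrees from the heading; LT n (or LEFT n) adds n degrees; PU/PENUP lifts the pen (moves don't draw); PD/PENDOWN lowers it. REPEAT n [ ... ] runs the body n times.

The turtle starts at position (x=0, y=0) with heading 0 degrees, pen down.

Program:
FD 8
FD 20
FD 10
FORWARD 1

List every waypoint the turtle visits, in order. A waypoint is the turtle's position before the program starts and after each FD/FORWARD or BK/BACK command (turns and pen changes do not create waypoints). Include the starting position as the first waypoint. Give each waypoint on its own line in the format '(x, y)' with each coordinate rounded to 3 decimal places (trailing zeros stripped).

Executing turtle program step by step:
Start: pos=(0,0), heading=0, pen down
FD 8: (0,0) -> (8,0) [heading=0, draw]
FD 20: (8,0) -> (28,0) [heading=0, draw]
FD 10: (28,0) -> (38,0) [heading=0, draw]
FD 1: (38,0) -> (39,0) [heading=0, draw]
Final: pos=(39,0), heading=0, 4 segment(s) drawn
Waypoints (5 total):
(0, 0)
(8, 0)
(28, 0)
(38, 0)
(39, 0)

Answer: (0, 0)
(8, 0)
(28, 0)
(38, 0)
(39, 0)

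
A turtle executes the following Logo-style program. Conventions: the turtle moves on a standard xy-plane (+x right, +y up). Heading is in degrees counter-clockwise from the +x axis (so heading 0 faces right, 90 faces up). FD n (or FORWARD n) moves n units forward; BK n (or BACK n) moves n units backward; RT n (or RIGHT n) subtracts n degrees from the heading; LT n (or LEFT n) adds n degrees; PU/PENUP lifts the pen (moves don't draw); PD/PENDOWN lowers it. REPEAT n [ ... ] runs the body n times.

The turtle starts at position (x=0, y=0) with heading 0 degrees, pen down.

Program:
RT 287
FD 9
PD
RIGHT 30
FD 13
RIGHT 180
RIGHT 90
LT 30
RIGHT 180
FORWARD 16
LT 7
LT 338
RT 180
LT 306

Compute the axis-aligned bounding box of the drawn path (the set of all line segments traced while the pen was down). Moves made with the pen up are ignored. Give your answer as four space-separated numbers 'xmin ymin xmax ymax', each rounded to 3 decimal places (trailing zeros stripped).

Answer: 0 0 27.44 17.473

Derivation:
Executing turtle program step by step:
Start: pos=(0,0), heading=0, pen down
RT 287: heading 0 -> 73
FD 9: (0,0) -> (2.631,8.607) [heading=73, draw]
PD: pen down
RT 30: heading 73 -> 43
FD 13: (2.631,8.607) -> (12.139,17.473) [heading=43, draw]
RT 180: heading 43 -> 223
RT 90: heading 223 -> 133
LT 30: heading 133 -> 163
RT 180: heading 163 -> 343
FD 16: (12.139,17.473) -> (27.44,12.795) [heading=343, draw]
LT 7: heading 343 -> 350
LT 338: heading 350 -> 328
RT 180: heading 328 -> 148
LT 306: heading 148 -> 94
Final: pos=(27.44,12.795), heading=94, 3 segment(s) drawn

Segment endpoints: x in {0, 2.631, 12.139, 27.44}, y in {0, 8.607, 12.795, 17.473}
xmin=0, ymin=0, xmax=27.44, ymax=17.473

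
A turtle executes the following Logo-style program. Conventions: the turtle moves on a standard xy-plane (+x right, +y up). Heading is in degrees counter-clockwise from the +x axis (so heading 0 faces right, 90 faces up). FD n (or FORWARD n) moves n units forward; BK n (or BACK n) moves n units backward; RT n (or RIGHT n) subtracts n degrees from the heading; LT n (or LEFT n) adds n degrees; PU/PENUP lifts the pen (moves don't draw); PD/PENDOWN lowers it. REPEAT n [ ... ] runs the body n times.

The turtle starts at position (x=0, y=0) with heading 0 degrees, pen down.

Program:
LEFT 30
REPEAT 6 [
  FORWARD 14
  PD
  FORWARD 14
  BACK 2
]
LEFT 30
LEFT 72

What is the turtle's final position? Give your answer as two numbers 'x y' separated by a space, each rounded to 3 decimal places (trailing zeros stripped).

Answer: 135.1 78

Derivation:
Executing turtle program step by step:
Start: pos=(0,0), heading=0, pen down
LT 30: heading 0 -> 30
REPEAT 6 [
  -- iteration 1/6 --
  FD 14: (0,0) -> (12.124,7) [heading=30, draw]
  PD: pen down
  FD 14: (12.124,7) -> (24.249,14) [heading=30, draw]
  BK 2: (24.249,14) -> (22.517,13) [heading=30, draw]
  -- iteration 2/6 --
  FD 14: (22.517,13) -> (34.641,20) [heading=30, draw]
  PD: pen down
  FD 14: (34.641,20) -> (46.765,27) [heading=30, draw]
  BK 2: (46.765,27) -> (45.033,26) [heading=30, draw]
  -- iteration 3/6 --
  FD 14: (45.033,26) -> (57.158,33) [heading=30, draw]
  PD: pen down
  FD 14: (57.158,33) -> (69.282,40) [heading=30, draw]
  BK 2: (69.282,40) -> (67.55,39) [heading=30, draw]
  -- iteration 4/6 --
  FD 14: (67.55,39) -> (79.674,46) [heading=30, draw]
  PD: pen down
  FD 14: (79.674,46) -> (91.799,53) [heading=30, draw]
  BK 2: (91.799,53) -> (90.067,52) [heading=30, draw]
  -- iteration 5/6 --
  FD 14: (90.067,52) -> (102.191,59) [heading=30, draw]
  PD: pen down
  FD 14: (102.191,59) -> (114.315,66) [heading=30, draw]
  BK 2: (114.315,66) -> (112.583,65) [heading=30, draw]
  -- iteration 6/6 --
  FD 14: (112.583,65) -> (124.708,72) [heading=30, draw]
  PD: pen down
  FD 14: (124.708,72) -> (136.832,79) [heading=30, draw]
  BK 2: (136.832,79) -> (135.1,78) [heading=30, draw]
]
LT 30: heading 30 -> 60
LT 72: heading 60 -> 132
Final: pos=(135.1,78), heading=132, 18 segment(s) drawn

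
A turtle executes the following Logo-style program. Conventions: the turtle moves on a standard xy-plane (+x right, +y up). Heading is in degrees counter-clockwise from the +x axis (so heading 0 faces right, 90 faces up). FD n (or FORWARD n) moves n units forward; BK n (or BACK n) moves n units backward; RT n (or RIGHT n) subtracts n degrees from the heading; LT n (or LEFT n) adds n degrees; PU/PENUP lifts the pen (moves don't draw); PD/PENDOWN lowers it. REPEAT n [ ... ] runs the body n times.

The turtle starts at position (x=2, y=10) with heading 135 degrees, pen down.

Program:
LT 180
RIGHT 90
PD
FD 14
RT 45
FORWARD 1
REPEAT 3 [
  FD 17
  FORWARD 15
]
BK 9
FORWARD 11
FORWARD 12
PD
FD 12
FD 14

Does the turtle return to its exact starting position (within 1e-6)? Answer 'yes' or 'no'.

Executing turtle program step by step:
Start: pos=(2,10), heading=135, pen down
LT 180: heading 135 -> 315
RT 90: heading 315 -> 225
PD: pen down
FD 14: (2,10) -> (-7.899,0.101) [heading=225, draw]
RT 45: heading 225 -> 180
FD 1: (-7.899,0.101) -> (-8.899,0.101) [heading=180, draw]
REPEAT 3 [
  -- iteration 1/3 --
  FD 17: (-8.899,0.101) -> (-25.899,0.101) [heading=180, draw]
  FD 15: (-25.899,0.101) -> (-40.899,0.101) [heading=180, draw]
  -- iteration 2/3 --
  FD 17: (-40.899,0.101) -> (-57.899,0.101) [heading=180, draw]
  FD 15: (-57.899,0.101) -> (-72.899,0.101) [heading=180, draw]
  -- iteration 3/3 --
  FD 17: (-72.899,0.101) -> (-89.899,0.101) [heading=180, draw]
  FD 15: (-89.899,0.101) -> (-104.899,0.101) [heading=180, draw]
]
BK 9: (-104.899,0.101) -> (-95.899,0.101) [heading=180, draw]
FD 11: (-95.899,0.101) -> (-106.899,0.101) [heading=180, draw]
FD 12: (-106.899,0.101) -> (-118.899,0.101) [heading=180, draw]
PD: pen down
FD 12: (-118.899,0.101) -> (-130.899,0.101) [heading=180, draw]
FD 14: (-130.899,0.101) -> (-144.899,0.101) [heading=180, draw]
Final: pos=(-144.899,0.101), heading=180, 13 segment(s) drawn

Start position: (2, 10)
Final position: (-144.899, 0.101)
Distance = 147.233; >= 1e-6 -> NOT closed

Answer: no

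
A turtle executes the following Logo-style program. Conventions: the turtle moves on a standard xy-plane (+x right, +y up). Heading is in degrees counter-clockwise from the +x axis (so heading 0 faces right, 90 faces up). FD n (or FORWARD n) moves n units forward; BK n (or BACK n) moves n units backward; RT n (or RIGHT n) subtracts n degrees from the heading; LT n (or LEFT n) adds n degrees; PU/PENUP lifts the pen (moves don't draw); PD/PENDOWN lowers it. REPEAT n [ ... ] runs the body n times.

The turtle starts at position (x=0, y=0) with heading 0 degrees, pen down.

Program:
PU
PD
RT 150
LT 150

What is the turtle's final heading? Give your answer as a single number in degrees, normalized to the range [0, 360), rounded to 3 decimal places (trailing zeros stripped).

Executing turtle program step by step:
Start: pos=(0,0), heading=0, pen down
PU: pen up
PD: pen down
RT 150: heading 0 -> 210
LT 150: heading 210 -> 0
Final: pos=(0,0), heading=0, 0 segment(s) drawn

Answer: 0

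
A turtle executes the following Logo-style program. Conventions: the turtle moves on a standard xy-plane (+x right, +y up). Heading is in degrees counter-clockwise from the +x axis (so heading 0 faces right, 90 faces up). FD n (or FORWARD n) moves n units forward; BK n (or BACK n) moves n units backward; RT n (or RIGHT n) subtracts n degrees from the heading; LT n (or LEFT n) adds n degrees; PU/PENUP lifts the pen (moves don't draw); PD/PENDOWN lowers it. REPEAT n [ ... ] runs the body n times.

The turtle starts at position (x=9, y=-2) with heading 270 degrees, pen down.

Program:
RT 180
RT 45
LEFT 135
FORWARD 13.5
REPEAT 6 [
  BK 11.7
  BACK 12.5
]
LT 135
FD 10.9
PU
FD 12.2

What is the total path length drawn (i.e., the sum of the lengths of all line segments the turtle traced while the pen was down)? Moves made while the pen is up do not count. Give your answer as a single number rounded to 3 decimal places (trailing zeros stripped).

Answer: 169.6

Derivation:
Executing turtle program step by step:
Start: pos=(9,-2), heading=270, pen down
RT 180: heading 270 -> 90
RT 45: heading 90 -> 45
LT 135: heading 45 -> 180
FD 13.5: (9,-2) -> (-4.5,-2) [heading=180, draw]
REPEAT 6 [
  -- iteration 1/6 --
  BK 11.7: (-4.5,-2) -> (7.2,-2) [heading=180, draw]
  BK 12.5: (7.2,-2) -> (19.7,-2) [heading=180, draw]
  -- iteration 2/6 --
  BK 11.7: (19.7,-2) -> (31.4,-2) [heading=180, draw]
  BK 12.5: (31.4,-2) -> (43.9,-2) [heading=180, draw]
  -- iteration 3/6 --
  BK 11.7: (43.9,-2) -> (55.6,-2) [heading=180, draw]
  BK 12.5: (55.6,-2) -> (68.1,-2) [heading=180, draw]
  -- iteration 4/6 --
  BK 11.7: (68.1,-2) -> (79.8,-2) [heading=180, draw]
  BK 12.5: (79.8,-2) -> (92.3,-2) [heading=180, draw]
  -- iteration 5/6 --
  BK 11.7: (92.3,-2) -> (104,-2) [heading=180, draw]
  BK 12.5: (104,-2) -> (116.5,-2) [heading=180, draw]
  -- iteration 6/6 --
  BK 11.7: (116.5,-2) -> (128.2,-2) [heading=180, draw]
  BK 12.5: (128.2,-2) -> (140.7,-2) [heading=180, draw]
]
LT 135: heading 180 -> 315
FD 10.9: (140.7,-2) -> (148.407,-9.707) [heading=315, draw]
PU: pen up
FD 12.2: (148.407,-9.707) -> (157.034,-18.334) [heading=315, move]
Final: pos=(157.034,-18.334), heading=315, 14 segment(s) drawn

Segment lengths:
  seg 1: (9,-2) -> (-4.5,-2), length = 13.5
  seg 2: (-4.5,-2) -> (7.2,-2), length = 11.7
  seg 3: (7.2,-2) -> (19.7,-2), length = 12.5
  seg 4: (19.7,-2) -> (31.4,-2), length = 11.7
  seg 5: (31.4,-2) -> (43.9,-2), length = 12.5
  seg 6: (43.9,-2) -> (55.6,-2), length = 11.7
  seg 7: (55.6,-2) -> (68.1,-2), length = 12.5
  seg 8: (68.1,-2) -> (79.8,-2), length = 11.7
  seg 9: (79.8,-2) -> (92.3,-2), length = 12.5
  seg 10: (92.3,-2) -> (104,-2), length = 11.7
  seg 11: (104,-2) -> (116.5,-2), length = 12.5
  seg 12: (116.5,-2) -> (128.2,-2), length = 11.7
  seg 13: (128.2,-2) -> (140.7,-2), length = 12.5
  seg 14: (140.7,-2) -> (148.407,-9.707), length = 10.9
Total = 169.6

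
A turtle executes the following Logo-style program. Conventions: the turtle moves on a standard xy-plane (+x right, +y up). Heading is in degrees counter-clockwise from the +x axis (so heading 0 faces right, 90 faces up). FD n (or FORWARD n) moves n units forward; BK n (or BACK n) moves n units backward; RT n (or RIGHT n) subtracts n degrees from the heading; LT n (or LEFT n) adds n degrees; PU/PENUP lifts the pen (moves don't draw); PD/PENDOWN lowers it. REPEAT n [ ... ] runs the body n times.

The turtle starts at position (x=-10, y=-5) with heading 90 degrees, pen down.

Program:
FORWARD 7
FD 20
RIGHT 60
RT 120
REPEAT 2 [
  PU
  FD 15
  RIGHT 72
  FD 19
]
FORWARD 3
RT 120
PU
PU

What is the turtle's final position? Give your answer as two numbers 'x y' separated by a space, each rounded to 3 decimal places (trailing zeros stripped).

Answer: -55.267 14.292

Derivation:
Executing turtle program step by step:
Start: pos=(-10,-5), heading=90, pen down
FD 7: (-10,-5) -> (-10,2) [heading=90, draw]
FD 20: (-10,2) -> (-10,22) [heading=90, draw]
RT 60: heading 90 -> 30
RT 120: heading 30 -> 270
REPEAT 2 [
  -- iteration 1/2 --
  PU: pen up
  FD 15: (-10,22) -> (-10,7) [heading=270, move]
  RT 72: heading 270 -> 198
  FD 19: (-10,7) -> (-28.07,1.129) [heading=198, move]
  -- iteration 2/2 --
  PU: pen up
  FD 15: (-28.07,1.129) -> (-42.336,-3.507) [heading=198, move]
  RT 72: heading 198 -> 126
  FD 19: (-42.336,-3.507) -> (-53.504,11.865) [heading=126, move]
]
FD 3: (-53.504,11.865) -> (-55.267,14.292) [heading=126, move]
RT 120: heading 126 -> 6
PU: pen up
PU: pen up
Final: pos=(-55.267,14.292), heading=6, 2 segment(s) drawn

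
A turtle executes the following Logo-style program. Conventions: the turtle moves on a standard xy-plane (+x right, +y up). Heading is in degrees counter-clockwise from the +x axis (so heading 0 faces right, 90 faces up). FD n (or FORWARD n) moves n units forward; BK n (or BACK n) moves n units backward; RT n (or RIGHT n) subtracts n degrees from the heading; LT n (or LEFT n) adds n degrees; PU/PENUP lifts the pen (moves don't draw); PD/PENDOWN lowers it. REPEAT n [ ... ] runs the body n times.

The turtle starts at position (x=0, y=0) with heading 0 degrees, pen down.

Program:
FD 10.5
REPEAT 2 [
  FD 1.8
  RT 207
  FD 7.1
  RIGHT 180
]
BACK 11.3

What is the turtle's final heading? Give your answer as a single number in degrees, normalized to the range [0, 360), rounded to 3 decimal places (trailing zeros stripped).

Executing turtle program step by step:
Start: pos=(0,0), heading=0, pen down
FD 10.5: (0,0) -> (10.5,0) [heading=0, draw]
REPEAT 2 [
  -- iteration 1/2 --
  FD 1.8: (10.5,0) -> (12.3,0) [heading=0, draw]
  RT 207: heading 0 -> 153
  FD 7.1: (12.3,0) -> (5.974,3.223) [heading=153, draw]
  RT 180: heading 153 -> 333
  -- iteration 2/2 --
  FD 1.8: (5.974,3.223) -> (7.578,2.406) [heading=333, draw]
  RT 207: heading 333 -> 126
  FD 7.1: (7.578,2.406) -> (3.404,8.15) [heading=126, draw]
  RT 180: heading 126 -> 306
]
BK 11.3: (3.404,8.15) -> (-3.238,17.292) [heading=306, draw]
Final: pos=(-3.238,17.292), heading=306, 6 segment(s) drawn

Answer: 306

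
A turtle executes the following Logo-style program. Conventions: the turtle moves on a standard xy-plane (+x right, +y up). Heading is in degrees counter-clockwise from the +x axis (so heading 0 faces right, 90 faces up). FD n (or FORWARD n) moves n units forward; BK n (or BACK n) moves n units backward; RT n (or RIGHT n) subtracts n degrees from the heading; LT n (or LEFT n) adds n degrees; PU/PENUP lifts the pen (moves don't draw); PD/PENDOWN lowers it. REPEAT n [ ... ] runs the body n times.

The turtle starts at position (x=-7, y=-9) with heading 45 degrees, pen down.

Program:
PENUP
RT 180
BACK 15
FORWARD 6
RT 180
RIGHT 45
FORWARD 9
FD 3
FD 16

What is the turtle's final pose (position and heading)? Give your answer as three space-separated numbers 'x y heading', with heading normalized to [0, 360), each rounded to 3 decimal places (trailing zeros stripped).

Answer: 27.364 -2.636 0

Derivation:
Executing turtle program step by step:
Start: pos=(-7,-9), heading=45, pen down
PU: pen up
RT 180: heading 45 -> 225
BK 15: (-7,-9) -> (3.607,1.607) [heading=225, move]
FD 6: (3.607,1.607) -> (-0.636,-2.636) [heading=225, move]
RT 180: heading 225 -> 45
RT 45: heading 45 -> 0
FD 9: (-0.636,-2.636) -> (8.364,-2.636) [heading=0, move]
FD 3: (8.364,-2.636) -> (11.364,-2.636) [heading=0, move]
FD 16: (11.364,-2.636) -> (27.364,-2.636) [heading=0, move]
Final: pos=(27.364,-2.636), heading=0, 0 segment(s) drawn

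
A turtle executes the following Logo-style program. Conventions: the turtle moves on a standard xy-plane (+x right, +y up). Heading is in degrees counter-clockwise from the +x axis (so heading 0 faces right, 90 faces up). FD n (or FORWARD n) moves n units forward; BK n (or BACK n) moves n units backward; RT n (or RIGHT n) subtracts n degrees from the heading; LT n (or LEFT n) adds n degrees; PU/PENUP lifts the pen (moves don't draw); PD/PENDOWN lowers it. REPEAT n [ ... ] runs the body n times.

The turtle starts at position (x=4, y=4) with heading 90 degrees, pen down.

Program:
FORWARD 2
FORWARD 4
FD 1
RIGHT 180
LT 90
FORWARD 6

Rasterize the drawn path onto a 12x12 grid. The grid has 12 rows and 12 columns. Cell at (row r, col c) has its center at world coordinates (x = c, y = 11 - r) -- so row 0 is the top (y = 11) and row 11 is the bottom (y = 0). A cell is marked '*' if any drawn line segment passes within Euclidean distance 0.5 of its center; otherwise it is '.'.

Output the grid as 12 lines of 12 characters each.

Segment 0: (4,4) -> (4,6)
Segment 1: (4,6) -> (4,10)
Segment 2: (4,10) -> (4,11)
Segment 3: (4,11) -> (10,11)

Answer: ....*******.
....*.......
....*.......
....*.......
....*.......
....*.......
....*.......
....*.......
............
............
............
............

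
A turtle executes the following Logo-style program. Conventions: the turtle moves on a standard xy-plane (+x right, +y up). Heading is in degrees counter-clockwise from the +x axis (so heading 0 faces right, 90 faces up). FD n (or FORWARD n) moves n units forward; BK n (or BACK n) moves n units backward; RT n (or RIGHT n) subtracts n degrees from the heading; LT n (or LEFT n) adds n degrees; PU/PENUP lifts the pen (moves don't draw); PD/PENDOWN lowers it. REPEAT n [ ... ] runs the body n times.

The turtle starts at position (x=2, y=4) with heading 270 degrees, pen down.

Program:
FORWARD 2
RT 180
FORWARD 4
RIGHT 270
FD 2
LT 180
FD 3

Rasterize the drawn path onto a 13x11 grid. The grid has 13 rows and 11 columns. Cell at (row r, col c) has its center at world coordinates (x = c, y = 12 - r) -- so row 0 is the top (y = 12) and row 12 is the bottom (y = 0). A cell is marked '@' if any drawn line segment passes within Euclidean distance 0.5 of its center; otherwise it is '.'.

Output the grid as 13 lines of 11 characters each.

Answer: ...........
...........
...........
...........
...........
...........
@@@@.......
..@........
..@........
..@........
..@........
...........
...........

Derivation:
Segment 0: (2,4) -> (2,2)
Segment 1: (2,2) -> (2,6)
Segment 2: (2,6) -> (-0,6)
Segment 3: (-0,6) -> (3,6)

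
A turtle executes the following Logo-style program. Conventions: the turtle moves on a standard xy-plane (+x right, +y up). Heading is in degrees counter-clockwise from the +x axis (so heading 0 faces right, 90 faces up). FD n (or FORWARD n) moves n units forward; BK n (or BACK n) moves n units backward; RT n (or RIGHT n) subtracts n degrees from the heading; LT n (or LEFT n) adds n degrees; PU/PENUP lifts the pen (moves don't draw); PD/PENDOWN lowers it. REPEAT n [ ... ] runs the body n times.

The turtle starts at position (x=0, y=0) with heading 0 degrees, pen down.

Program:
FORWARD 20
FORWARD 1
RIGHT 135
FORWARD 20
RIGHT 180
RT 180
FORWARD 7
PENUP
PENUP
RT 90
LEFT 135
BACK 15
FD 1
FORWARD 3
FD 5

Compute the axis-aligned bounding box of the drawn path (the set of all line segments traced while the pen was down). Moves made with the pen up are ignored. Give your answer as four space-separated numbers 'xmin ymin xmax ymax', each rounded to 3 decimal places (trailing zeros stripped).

Executing turtle program step by step:
Start: pos=(0,0), heading=0, pen down
FD 20: (0,0) -> (20,0) [heading=0, draw]
FD 1: (20,0) -> (21,0) [heading=0, draw]
RT 135: heading 0 -> 225
FD 20: (21,0) -> (6.858,-14.142) [heading=225, draw]
RT 180: heading 225 -> 45
RT 180: heading 45 -> 225
FD 7: (6.858,-14.142) -> (1.908,-19.092) [heading=225, draw]
PU: pen up
PU: pen up
RT 90: heading 225 -> 135
LT 135: heading 135 -> 270
BK 15: (1.908,-19.092) -> (1.908,-4.092) [heading=270, move]
FD 1: (1.908,-4.092) -> (1.908,-5.092) [heading=270, move]
FD 3: (1.908,-5.092) -> (1.908,-8.092) [heading=270, move]
FD 5: (1.908,-8.092) -> (1.908,-13.092) [heading=270, move]
Final: pos=(1.908,-13.092), heading=270, 4 segment(s) drawn

Segment endpoints: x in {0, 1.908, 6.858, 20, 21}, y in {-19.092, -14.142, 0}
xmin=0, ymin=-19.092, xmax=21, ymax=0

Answer: 0 -19.092 21 0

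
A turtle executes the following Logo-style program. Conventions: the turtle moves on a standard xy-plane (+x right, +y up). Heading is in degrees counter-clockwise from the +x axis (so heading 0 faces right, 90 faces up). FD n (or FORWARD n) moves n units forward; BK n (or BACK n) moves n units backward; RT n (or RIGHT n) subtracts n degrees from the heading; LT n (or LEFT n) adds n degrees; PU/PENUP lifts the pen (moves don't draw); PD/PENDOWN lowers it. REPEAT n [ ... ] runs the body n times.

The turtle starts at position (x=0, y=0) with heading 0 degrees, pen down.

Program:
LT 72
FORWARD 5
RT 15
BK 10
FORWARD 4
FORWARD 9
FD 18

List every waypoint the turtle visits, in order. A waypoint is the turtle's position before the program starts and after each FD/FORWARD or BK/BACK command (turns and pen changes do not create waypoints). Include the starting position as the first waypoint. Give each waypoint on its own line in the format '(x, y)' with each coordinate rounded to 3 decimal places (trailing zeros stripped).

Executing turtle program step by step:
Start: pos=(0,0), heading=0, pen down
LT 72: heading 0 -> 72
FD 5: (0,0) -> (1.545,4.755) [heading=72, draw]
RT 15: heading 72 -> 57
BK 10: (1.545,4.755) -> (-3.901,-3.631) [heading=57, draw]
FD 4: (-3.901,-3.631) -> (-1.723,-0.277) [heading=57, draw]
FD 9: (-1.723,-0.277) -> (3.179,7.271) [heading=57, draw]
FD 18: (3.179,7.271) -> (12.983,22.367) [heading=57, draw]
Final: pos=(12.983,22.367), heading=57, 5 segment(s) drawn
Waypoints (6 total):
(0, 0)
(1.545, 4.755)
(-3.901, -3.631)
(-1.723, -0.277)
(3.179, 7.271)
(12.983, 22.367)

Answer: (0, 0)
(1.545, 4.755)
(-3.901, -3.631)
(-1.723, -0.277)
(3.179, 7.271)
(12.983, 22.367)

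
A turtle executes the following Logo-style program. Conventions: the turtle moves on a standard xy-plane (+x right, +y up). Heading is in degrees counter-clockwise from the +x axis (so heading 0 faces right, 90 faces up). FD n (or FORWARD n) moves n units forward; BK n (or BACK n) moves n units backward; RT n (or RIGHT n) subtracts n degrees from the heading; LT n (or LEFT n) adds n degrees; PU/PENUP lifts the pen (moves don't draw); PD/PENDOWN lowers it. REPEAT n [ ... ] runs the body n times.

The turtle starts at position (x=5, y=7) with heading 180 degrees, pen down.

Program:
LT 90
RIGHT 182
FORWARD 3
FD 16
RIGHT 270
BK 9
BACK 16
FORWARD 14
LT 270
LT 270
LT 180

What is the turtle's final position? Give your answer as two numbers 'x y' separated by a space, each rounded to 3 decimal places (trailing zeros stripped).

Executing turtle program step by step:
Start: pos=(5,7), heading=180, pen down
LT 90: heading 180 -> 270
RT 182: heading 270 -> 88
FD 3: (5,7) -> (5.105,9.998) [heading=88, draw]
FD 16: (5.105,9.998) -> (5.663,25.988) [heading=88, draw]
RT 270: heading 88 -> 178
BK 9: (5.663,25.988) -> (14.658,25.674) [heading=178, draw]
BK 16: (14.658,25.674) -> (30.648,25.116) [heading=178, draw]
FD 14: (30.648,25.116) -> (16.656,25.605) [heading=178, draw]
LT 270: heading 178 -> 88
LT 270: heading 88 -> 358
LT 180: heading 358 -> 178
Final: pos=(16.656,25.605), heading=178, 5 segment(s) drawn

Answer: 16.656 25.605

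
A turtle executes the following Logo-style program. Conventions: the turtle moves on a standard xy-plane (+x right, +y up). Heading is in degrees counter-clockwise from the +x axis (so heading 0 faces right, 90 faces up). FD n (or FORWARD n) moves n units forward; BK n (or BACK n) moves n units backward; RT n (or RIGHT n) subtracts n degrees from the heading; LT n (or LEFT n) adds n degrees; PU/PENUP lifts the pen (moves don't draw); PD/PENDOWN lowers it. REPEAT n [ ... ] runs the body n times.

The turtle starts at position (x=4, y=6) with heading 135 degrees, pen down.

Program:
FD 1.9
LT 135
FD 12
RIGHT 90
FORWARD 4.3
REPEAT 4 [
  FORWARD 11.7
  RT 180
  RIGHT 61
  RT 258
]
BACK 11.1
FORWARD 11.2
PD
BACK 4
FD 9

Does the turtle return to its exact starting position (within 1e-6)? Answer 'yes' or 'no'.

Answer: no

Derivation:
Executing turtle program step by step:
Start: pos=(4,6), heading=135, pen down
FD 1.9: (4,6) -> (2.656,7.344) [heading=135, draw]
LT 135: heading 135 -> 270
FD 12: (2.656,7.344) -> (2.656,-4.656) [heading=270, draw]
RT 90: heading 270 -> 180
FD 4.3: (2.656,-4.656) -> (-1.644,-4.656) [heading=180, draw]
REPEAT 4 [
  -- iteration 1/4 --
  FD 11.7: (-1.644,-4.656) -> (-13.344,-4.656) [heading=180, draw]
  RT 180: heading 180 -> 0
  RT 61: heading 0 -> 299
  RT 258: heading 299 -> 41
  -- iteration 2/4 --
  FD 11.7: (-13.344,-4.656) -> (-4.513,3.019) [heading=41, draw]
  RT 180: heading 41 -> 221
  RT 61: heading 221 -> 160
  RT 258: heading 160 -> 262
  -- iteration 3/4 --
  FD 11.7: (-4.513,3.019) -> (-6.142,-8.567) [heading=262, draw]
  RT 180: heading 262 -> 82
  RT 61: heading 82 -> 21
  RT 258: heading 21 -> 123
  -- iteration 4/4 --
  FD 11.7: (-6.142,-8.567) -> (-12.514,1.246) [heading=123, draw]
  RT 180: heading 123 -> 303
  RT 61: heading 303 -> 242
  RT 258: heading 242 -> 344
]
BK 11.1: (-12.514,1.246) -> (-23.184,4.305) [heading=344, draw]
FD 11.2: (-23.184,4.305) -> (-12.418,1.218) [heading=344, draw]
PD: pen down
BK 4: (-12.418,1.218) -> (-16.263,2.321) [heading=344, draw]
FD 9: (-16.263,2.321) -> (-7.612,-0.16) [heading=344, draw]
Final: pos=(-7.612,-0.16), heading=344, 11 segment(s) drawn

Start position: (4, 6)
Final position: (-7.612, -0.16)
Distance = 13.144; >= 1e-6 -> NOT closed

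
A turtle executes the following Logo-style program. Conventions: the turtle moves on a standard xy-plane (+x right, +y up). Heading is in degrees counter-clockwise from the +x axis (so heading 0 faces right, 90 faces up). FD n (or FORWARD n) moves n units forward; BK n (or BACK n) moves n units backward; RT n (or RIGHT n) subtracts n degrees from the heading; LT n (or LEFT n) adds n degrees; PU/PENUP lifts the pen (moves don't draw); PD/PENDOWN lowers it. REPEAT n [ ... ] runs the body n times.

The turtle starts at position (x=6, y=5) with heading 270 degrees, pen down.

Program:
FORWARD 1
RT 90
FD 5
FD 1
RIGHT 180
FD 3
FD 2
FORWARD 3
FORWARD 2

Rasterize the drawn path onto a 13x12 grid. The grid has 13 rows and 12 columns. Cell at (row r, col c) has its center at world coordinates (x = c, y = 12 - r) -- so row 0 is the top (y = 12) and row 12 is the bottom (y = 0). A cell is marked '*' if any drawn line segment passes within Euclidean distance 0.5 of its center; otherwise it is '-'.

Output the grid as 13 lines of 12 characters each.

Answer: ------------
------------
------------
------------
------------
------------
------------
------*-----
***********-
------------
------------
------------
------------

Derivation:
Segment 0: (6,5) -> (6,4)
Segment 1: (6,4) -> (1,4)
Segment 2: (1,4) -> (0,4)
Segment 3: (0,4) -> (3,4)
Segment 4: (3,4) -> (5,4)
Segment 5: (5,4) -> (8,4)
Segment 6: (8,4) -> (10,4)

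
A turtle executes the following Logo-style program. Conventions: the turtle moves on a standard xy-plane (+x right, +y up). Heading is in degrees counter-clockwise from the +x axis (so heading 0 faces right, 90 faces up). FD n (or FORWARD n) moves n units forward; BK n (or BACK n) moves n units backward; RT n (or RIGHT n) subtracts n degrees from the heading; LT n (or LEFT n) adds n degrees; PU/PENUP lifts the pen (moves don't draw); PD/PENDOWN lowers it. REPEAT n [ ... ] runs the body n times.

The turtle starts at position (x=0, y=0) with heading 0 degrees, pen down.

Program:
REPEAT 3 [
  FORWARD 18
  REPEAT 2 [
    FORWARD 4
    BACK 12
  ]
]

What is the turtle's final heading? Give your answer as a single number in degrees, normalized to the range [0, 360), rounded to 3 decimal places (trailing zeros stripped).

Answer: 0

Derivation:
Executing turtle program step by step:
Start: pos=(0,0), heading=0, pen down
REPEAT 3 [
  -- iteration 1/3 --
  FD 18: (0,0) -> (18,0) [heading=0, draw]
  REPEAT 2 [
    -- iteration 1/2 --
    FD 4: (18,0) -> (22,0) [heading=0, draw]
    BK 12: (22,0) -> (10,0) [heading=0, draw]
    -- iteration 2/2 --
    FD 4: (10,0) -> (14,0) [heading=0, draw]
    BK 12: (14,0) -> (2,0) [heading=0, draw]
  ]
  -- iteration 2/3 --
  FD 18: (2,0) -> (20,0) [heading=0, draw]
  REPEAT 2 [
    -- iteration 1/2 --
    FD 4: (20,0) -> (24,0) [heading=0, draw]
    BK 12: (24,0) -> (12,0) [heading=0, draw]
    -- iteration 2/2 --
    FD 4: (12,0) -> (16,0) [heading=0, draw]
    BK 12: (16,0) -> (4,0) [heading=0, draw]
  ]
  -- iteration 3/3 --
  FD 18: (4,0) -> (22,0) [heading=0, draw]
  REPEAT 2 [
    -- iteration 1/2 --
    FD 4: (22,0) -> (26,0) [heading=0, draw]
    BK 12: (26,0) -> (14,0) [heading=0, draw]
    -- iteration 2/2 --
    FD 4: (14,0) -> (18,0) [heading=0, draw]
    BK 12: (18,0) -> (6,0) [heading=0, draw]
  ]
]
Final: pos=(6,0), heading=0, 15 segment(s) drawn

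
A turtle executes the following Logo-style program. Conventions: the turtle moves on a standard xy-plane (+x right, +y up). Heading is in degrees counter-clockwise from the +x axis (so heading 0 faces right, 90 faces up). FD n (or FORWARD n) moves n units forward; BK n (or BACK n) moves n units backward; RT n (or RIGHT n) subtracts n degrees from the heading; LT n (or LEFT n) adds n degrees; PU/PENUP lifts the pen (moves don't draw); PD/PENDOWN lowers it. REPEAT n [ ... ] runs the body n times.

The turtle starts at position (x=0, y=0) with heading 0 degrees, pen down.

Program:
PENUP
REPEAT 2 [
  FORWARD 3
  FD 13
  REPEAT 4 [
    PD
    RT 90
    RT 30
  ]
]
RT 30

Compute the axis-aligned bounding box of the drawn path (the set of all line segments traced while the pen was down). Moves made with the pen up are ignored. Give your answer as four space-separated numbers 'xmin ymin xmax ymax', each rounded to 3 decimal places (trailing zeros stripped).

Executing turtle program step by step:
Start: pos=(0,0), heading=0, pen down
PU: pen up
REPEAT 2 [
  -- iteration 1/2 --
  FD 3: (0,0) -> (3,0) [heading=0, move]
  FD 13: (3,0) -> (16,0) [heading=0, move]
  REPEAT 4 [
    -- iteration 1/4 --
    PD: pen down
    RT 90: heading 0 -> 270
    RT 30: heading 270 -> 240
    -- iteration 2/4 --
    PD: pen down
    RT 90: heading 240 -> 150
    RT 30: heading 150 -> 120
    -- iteration 3/4 --
    PD: pen down
    RT 90: heading 120 -> 30
    RT 30: heading 30 -> 0
    -- iteration 4/4 --
    PD: pen down
    RT 90: heading 0 -> 270
    RT 30: heading 270 -> 240
  ]
  -- iteration 2/2 --
  FD 3: (16,0) -> (14.5,-2.598) [heading=240, draw]
  FD 13: (14.5,-2.598) -> (8,-13.856) [heading=240, draw]
  REPEAT 4 [
    -- iteration 1/4 --
    PD: pen down
    RT 90: heading 240 -> 150
    RT 30: heading 150 -> 120
    -- iteration 2/4 --
    PD: pen down
    RT 90: heading 120 -> 30
    RT 30: heading 30 -> 0
    -- iteration 3/4 --
    PD: pen down
    RT 90: heading 0 -> 270
    RT 30: heading 270 -> 240
    -- iteration 4/4 --
    PD: pen down
    RT 90: heading 240 -> 150
    RT 30: heading 150 -> 120
  ]
]
RT 30: heading 120 -> 90
Final: pos=(8,-13.856), heading=90, 2 segment(s) drawn

Segment endpoints: x in {8, 14.5, 16}, y in {-13.856, -2.598, 0}
xmin=8, ymin=-13.856, xmax=16, ymax=0

Answer: 8 -13.856 16 0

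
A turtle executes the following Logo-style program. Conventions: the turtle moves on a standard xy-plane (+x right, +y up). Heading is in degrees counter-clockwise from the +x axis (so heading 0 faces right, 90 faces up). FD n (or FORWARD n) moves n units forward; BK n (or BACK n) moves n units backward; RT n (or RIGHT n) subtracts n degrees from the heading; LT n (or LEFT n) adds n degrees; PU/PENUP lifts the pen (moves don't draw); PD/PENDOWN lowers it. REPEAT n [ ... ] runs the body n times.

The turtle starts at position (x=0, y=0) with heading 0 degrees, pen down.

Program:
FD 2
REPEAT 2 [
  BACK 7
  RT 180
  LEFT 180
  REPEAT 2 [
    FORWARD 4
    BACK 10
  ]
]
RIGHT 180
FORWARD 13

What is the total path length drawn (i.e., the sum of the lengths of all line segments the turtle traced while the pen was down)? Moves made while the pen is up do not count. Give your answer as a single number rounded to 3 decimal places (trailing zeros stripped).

Executing turtle program step by step:
Start: pos=(0,0), heading=0, pen down
FD 2: (0,0) -> (2,0) [heading=0, draw]
REPEAT 2 [
  -- iteration 1/2 --
  BK 7: (2,0) -> (-5,0) [heading=0, draw]
  RT 180: heading 0 -> 180
  LT 180: heading 180 -> 0
  REPEAT 2 [
    -- iteration 1/2 --
    FD 4: (-5,0) -> (-1,0) [heading=0, draw]
    BK 10: (-1,0) -> (-11,0) [heading=0, draw]
    -- iteration 2/2 --
    FD 4: (-11,0) -> (-7,0) [heading=0, draw]
    BK 10: (-7,0) -> (-17,0) [heading=0, draw]
  ]
  -- iteration 2/2 --
  BK 7: (-17,0) -> (-24,0) [heading=0, draw]
  RT 180: heading 0 -> 180
  LT 180: heading 180 -> 0
  REPEAT 2 [
    -- iteration 1/2 --
    FD 4: (-24,0) -> (-20,0) [heading=0, draw]
    BK 10: (-20,0) -> (-30,0) [heading=0, draw]
    -- iteration 2/2 --
    FD 4: (-30,0) -> (-26,0) [heading=0, draw]
    BK 10: (-26,0) -> (-36,0) [heading=0, draw]
  ]
]
RT 180: heading 0 -> 180
FD 13: (-36,0) -> (-49,0) [heading=180, draw]
Final: pos=(-49,0), heading=180, 12 segment(s) drawn

Segment lengths:
  seg 1: (0,0) -> (2,0), length = 2
  seg 2: (2,0) -> (-5,0), length = 7
  seg 3: (-5,0) -> (-1,0), length = 4
  seg 4: (-1,0) -> (-11,0), length = 10
  seg 5: (-11,0) -> (-7,0), length = 4
  seg 6: (-7,0) -> (-17,0), length = 10
  seg 7: (-17,0) -> (-24,0), length = 7
  seg 8: (-24,0) -> (-20,0), length = 4
  seg 9: (-20,0) -> (-30,0), length = 10
  seg 10: (-30,0) -> (-26,0), length = 4
  seg 11: (-26,0) -> (-36,0), length = 10
  seg 12: (-36,0) -> (-49,0), length = 13
Total = 85

Answer: 85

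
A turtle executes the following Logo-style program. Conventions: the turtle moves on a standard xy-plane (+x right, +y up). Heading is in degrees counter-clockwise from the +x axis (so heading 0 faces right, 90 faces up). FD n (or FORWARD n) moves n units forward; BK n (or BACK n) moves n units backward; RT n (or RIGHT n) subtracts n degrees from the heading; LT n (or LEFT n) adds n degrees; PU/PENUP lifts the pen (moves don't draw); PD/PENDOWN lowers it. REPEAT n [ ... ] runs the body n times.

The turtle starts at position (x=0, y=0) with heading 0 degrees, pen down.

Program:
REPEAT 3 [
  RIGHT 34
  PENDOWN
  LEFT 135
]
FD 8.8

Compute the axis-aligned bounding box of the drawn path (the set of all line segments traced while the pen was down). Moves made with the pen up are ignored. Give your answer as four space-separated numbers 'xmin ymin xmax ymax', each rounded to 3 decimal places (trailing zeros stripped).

Answer: 0 -7.38 4.793 0

Derivation:
Executing turtle program step by step:
Start: pos=(0,0), heading=0, pen down
REPEAT 3 [
  -- iteration 1/3 --
  RT 34: heading 0 -> 326
  PD: pen down
  LT 135: heading 326 -> 101
  -- iteration 2/3 --
  RT 34: heading 101 -> 67
  PD: pen down
  LT 135: heading 67 -> 202
  -- iteration 3/3 --
  RT 34: heading 202 -> 168
  PD: pen down
  LT 135: heading 168 -> 303
]
FD 8.8: (0,0) -> (4.793,-7.38) [heading=303, draw]
Final: pos=(4.793,-7.38), heading=303, 1 segment(s) drawn

Segment endpoints: x in {0, 4.793}, y in {-7.38, 0}
xmin=0, ymin=-7.38, xmax=4.793, ymax=0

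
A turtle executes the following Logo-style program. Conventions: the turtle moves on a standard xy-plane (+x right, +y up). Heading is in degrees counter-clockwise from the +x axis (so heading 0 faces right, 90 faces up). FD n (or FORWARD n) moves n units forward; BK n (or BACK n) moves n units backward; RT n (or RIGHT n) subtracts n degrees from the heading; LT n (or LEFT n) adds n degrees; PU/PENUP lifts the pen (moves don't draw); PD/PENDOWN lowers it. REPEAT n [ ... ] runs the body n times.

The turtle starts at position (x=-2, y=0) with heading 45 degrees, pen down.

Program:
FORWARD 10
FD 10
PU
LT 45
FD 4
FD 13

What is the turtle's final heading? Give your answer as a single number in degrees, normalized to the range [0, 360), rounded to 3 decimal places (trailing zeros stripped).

Answer: 90

Derivation:
Executing turtle program step by step:
Start: pos=(-2,0), heading=45, pen down
FD 10: (-2,0) -> (5.071,7.071) [heading=45, draw]
FD 10: (5.071,7.071) -> (12.142,14.142) [heading=45, draw]
PU: pen up
LT 45: heading 45 -> 90
FD 4: (12.142,14.142) -> (12.142,18.142) [heading=90, move]
FD 13: (12.142,18.142) -> (12.142,31.142) [heading=90, move]
Final: pos=(12.142,31.142), heading=90, 2 segment(s) drawn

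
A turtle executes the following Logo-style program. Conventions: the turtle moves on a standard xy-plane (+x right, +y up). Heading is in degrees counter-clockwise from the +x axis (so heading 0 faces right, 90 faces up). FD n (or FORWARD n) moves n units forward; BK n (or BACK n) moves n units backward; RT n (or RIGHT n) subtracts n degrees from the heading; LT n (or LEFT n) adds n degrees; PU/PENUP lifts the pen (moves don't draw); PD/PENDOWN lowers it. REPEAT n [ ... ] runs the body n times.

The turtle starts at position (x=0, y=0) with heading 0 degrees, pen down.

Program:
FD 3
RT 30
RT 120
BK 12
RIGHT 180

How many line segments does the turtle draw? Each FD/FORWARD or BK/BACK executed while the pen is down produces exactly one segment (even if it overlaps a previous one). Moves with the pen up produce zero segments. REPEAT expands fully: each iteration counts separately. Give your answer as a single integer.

Answer: 2

Derivation:
Executing turtle program step by step:
Start: pos=(0,0), heading=0, pen down
FD 3: (0,0) -> (3,0) [heading=0, draw]
RT 30: heading 0 -> 330
RT 120: heading 330 -> 210
BK 12: (3,0) -> (13.392,6) [heading=210, draw]
RT 180: heading 210 -> 30
Final: pos=(13.392,6), heading=30, 2 segment(s) drawn
Segments drawn: 2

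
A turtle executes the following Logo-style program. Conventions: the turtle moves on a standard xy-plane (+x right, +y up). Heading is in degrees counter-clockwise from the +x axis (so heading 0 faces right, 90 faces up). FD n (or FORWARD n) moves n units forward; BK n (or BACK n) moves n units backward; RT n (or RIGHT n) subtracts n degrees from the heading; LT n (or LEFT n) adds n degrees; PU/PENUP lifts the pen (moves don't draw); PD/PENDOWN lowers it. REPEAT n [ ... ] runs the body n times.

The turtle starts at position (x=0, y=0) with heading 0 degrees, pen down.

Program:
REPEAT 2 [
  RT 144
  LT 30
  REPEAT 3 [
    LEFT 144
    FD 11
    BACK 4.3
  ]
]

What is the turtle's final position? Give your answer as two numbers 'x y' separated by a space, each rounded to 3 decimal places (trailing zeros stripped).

Executing turtle program step by step:
Start: pos=(0,0), heading=0, pen down
REPEAT 2 [
  -- iteration 1/2 --
  RT 144: heading 0 -> 216
  LT 30: heading 216 -> 246
  REPEAT 3 [
    -- iteration 1/3 --
    LT 144: heading 246 -> 30
    FD 11: (0,0) -> (9.526,5.5) [heading=30, draw]
    BK 4.3: (9.526,5.5) -> (5.802,3.35) [heading=30, draw]
    -- iteration 2/3 --
    LT 144: heading 30 -> 174
    FD 11: (5.802,3.35) -> (-5.137,4.5) [heading=174, draw]
    BK 4.3: (-5.137,4.5) -> (-0.861,4.05) [heading=174, draw]
    -- iteration 3/3 --
    LT 144: heading 174 -> 318
    FD 11: (-0.861,4.05) -> (7.314,-3.31) [heading=318, draw]
    BK 4.3: (7.314,-3.31) -> (4.118,-0.433) [heading=318, draw]
  ]
  -- iteration 2/2 --
  RT 144: heading 318 -> 174
  LT 30: heading 174 -> 204
  REPEAT 3 [
    -- iteration 1/3 --
    LT 144: heading 204 -> 348
    FD 11: (4.118,-0.433) -> (14.878,-2.72) [heading=348, draw]
    BK 4.3: (14.878,-2.72) -> (10.672,-1.826) [heading=348, draw]
    -- iteration 2/3 --
    LT 144: heading 348 -> 132
    FD 11: (10.672,-1.826) -> (3.311,6.349) [heading=132, draw]
    BK 4.3: (3.311,6.349) -> (6.189,3.153) [heading=132, draw]
    -- iteration 3/3 --
    LT 144: heading 132 -> 276
    FD 11: (6.189,3.153) -> (7.338,-7.787) [heading=276, draw]
    BK 4.3: (7.338,-7.787) -> (6.889,-3.51) [heading=276, draw]
  ]
]
Final: pos=(6.889,-3.51), heading=276, 12 segment(s) drawn

Answer: 6.889 -3.51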